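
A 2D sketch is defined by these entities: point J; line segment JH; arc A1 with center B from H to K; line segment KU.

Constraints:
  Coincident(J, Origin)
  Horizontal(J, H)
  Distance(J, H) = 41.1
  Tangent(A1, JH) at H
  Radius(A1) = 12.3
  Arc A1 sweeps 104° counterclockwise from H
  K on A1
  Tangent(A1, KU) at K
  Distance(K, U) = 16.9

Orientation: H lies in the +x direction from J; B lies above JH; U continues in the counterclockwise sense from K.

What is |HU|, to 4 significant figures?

32.63

J is at the origin; JH is horizontal with |JH| = 41.1 and H on the +x side, so H = (41.10, 0.000). A1 meets JH tangentially, so BH is at right angles to JH, so B = H + (0, 12.3) = (41.10, 12.30). On A1, H sits at bearing -90° from B; a 104° counterclockwise sweep puts K at bearing 14°, so K = B + 12.3·(cos 14°, sin 14°) = (53.03, 15.28). Since A1 is tangent to KU there, BK ⟂ KU, so KU runs along (−sin 14°, cos 14°); with |KU| = 16.9, U = (48.95, 31.67). Then |HU| = |U − H| = 32.63.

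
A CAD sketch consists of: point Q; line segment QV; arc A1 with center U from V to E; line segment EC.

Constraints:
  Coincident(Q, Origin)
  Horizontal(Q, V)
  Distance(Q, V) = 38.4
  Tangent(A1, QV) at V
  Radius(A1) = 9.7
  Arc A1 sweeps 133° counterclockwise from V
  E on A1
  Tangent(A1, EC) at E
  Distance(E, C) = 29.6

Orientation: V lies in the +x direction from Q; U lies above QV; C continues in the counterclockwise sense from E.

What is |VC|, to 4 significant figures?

40.16

Q is at the origin; Q and V share the same y with |QV| = 38.4 and V on the +x side, so V = (38.40, 0.000). Tangency of A1 to QV means the radius UV is perpendicular to QV, so U = V + (0, 9.7) = (38.40, 9.700). On A1, V sits at bearing -90° from U; a 133° counterclockwise sweep puts E at bearing 43°, so E = U + 9.7·(cos 43°, sin 43°) = (45.49, 16.32). Since A1 is tangent to EC there, UE ⟂ EC, so EC runs along (−sin 43°, cos 43°); with |EC| = 29.6, C = (25.31, 37.96). Then |VC| = |C − V| = 40.16.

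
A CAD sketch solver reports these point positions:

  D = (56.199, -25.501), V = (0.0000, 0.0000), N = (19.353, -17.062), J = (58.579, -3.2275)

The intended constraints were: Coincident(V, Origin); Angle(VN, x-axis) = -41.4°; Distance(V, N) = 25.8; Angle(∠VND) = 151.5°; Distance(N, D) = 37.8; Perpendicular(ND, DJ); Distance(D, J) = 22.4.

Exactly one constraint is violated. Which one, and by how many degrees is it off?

Perpendicular(ND, DJ) — off by 6.80°.

V = (0.00, 0.00) ✓; VN at -41.40° ✓; |VN| = 25.80 ✓; ∠VND = 151.5° ✓; |ND| = 37.80 ✓; ∠(ND, DJ) = 96.80° ✗; |DJ| = 22.40 ✓.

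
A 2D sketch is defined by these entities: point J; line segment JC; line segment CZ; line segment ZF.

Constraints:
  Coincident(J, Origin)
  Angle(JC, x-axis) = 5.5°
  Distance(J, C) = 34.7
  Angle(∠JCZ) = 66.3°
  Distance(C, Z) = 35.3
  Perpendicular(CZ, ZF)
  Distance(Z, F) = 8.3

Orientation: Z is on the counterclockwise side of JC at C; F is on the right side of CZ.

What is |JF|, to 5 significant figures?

45.407

J is at the origin; JC runs at 5.5° with length 34.7, so C = 34.7·(cos 5.5°, sin 5.5°) = (34.540, 3.3258). ∠JCZ = 66.3°, so CZ runs at 5.5° + (180° − 66.3°) = 119.20° from the x-axis; with |CZ| = 35.3, Z = C + 35.3·(cos 119.20°, sin 119.20°) = (17.319, 34.140). CZ is perpendicular to ZF; with |ZF| = 8.3 on the right of CZ, F = Z + 8.3·(0.87292, 0.48786) = (24.564, 38.189). Then |JF| = |F − J| = 45.407.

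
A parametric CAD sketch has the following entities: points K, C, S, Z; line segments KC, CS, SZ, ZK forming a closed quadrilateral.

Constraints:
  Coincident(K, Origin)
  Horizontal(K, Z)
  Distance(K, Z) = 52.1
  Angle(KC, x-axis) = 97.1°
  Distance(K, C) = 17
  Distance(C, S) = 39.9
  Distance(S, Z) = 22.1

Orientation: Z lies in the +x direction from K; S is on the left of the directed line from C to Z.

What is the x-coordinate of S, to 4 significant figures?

37.80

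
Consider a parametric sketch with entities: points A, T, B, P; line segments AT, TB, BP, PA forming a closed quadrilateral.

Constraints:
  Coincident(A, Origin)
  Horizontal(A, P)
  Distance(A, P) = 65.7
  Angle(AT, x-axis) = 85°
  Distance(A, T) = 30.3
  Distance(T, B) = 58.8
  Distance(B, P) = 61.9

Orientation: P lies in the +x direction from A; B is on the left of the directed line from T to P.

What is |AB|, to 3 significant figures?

80.5

A is at the origin; A and P share the same y with |AP| = 65.7 and P in +x, so P = (65.7, 0). AT runs at 85.0° with |AT| = 30.3, so T = (2.64, 30.2). B is determined by |TB| = 58.8 and |BP| = 61.9 together: it lies at the intersection of circle(T, 58.8) and circle(P, 61.9). With |TP| = 69.9, the foot of the radical line on TP is 32.3 from T and the perpendicular offset is √(58.8² − 32.3²) = 49.1. Taking the left-of-TP solution: B = (53.0, 60.6).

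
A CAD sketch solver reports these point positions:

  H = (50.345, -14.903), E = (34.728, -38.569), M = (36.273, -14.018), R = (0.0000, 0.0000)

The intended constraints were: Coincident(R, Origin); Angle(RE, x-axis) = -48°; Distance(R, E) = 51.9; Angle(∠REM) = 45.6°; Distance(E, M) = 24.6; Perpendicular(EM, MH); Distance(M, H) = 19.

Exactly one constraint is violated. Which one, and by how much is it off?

Distance(M, H) = 19 — off by 4.90.

R = (0.00, 0.00) ✓; RE at -48.00° ✓; |RE| = 51.90 ✓; ∠REM = 45.60° ✓; |EM| = 24.60 ✓; ∠(EM, MH) = 90.00° ✓; |MH| = 14.10 ✗.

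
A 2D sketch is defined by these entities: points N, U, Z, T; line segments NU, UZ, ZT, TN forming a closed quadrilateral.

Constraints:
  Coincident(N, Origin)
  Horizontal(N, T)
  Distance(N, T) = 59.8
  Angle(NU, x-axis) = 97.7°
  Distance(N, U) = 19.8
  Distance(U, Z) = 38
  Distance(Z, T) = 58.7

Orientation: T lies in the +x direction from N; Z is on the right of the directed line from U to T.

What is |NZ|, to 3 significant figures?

18.2

N is at the origin; NT is horizontal with |NT| = 59.8 and T in +x, so T = (59.8, 0). NU runs at 97.7° with |NU| = 19.8, so U = (-2.65, 19.6). Z is determined by |UZ| = 38.0 and |ZT| = 58.7 together: it lies at the intersection of circle(U, 38.0) and circle(T, 58.7). With |UT| = 65.5, the foot of the radical line on UT is 17.4 from U and the perpendicular offset is √(38.0² − 17.4²) = 33.8. Taking the right-of-UT solution: Z = (3.87, -17.8).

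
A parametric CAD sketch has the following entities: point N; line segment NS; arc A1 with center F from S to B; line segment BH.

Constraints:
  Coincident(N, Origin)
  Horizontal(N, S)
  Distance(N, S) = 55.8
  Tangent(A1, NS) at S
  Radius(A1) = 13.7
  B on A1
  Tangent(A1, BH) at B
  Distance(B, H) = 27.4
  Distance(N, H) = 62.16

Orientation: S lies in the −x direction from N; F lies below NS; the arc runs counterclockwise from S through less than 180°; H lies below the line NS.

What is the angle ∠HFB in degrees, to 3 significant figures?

63.4°

Checks: N.y = 0.00, S.y = 0.00 ✓; |FB| = 13.70 ✓; ∠(FB, BH) = 90.00° ✓; |BH| = 27.40 ✓; |NH| = 62.16 ✓.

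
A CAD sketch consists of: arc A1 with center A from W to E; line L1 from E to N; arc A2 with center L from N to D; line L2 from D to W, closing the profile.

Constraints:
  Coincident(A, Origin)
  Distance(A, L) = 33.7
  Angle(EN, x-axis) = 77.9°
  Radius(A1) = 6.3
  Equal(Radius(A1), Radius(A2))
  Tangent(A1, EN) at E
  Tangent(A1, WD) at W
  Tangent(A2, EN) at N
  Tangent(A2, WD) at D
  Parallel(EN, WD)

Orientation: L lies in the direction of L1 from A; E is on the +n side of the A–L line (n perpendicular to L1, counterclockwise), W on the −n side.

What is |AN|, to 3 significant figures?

34.3

The slot axis is L1's direction at 77.9°, so u = (cos 77.9°, sin 77.9°) = (0.210, 0.978) and n = (−sin 77.9°, cos 77.9°) = (-0.978, 0.210). A is at the origin and L lies 33.7 along u from A, so L = 33.7·u = (7.06, 33.0). Tangency of A1 to both parallel lines with radius 6.3 puts E and W at A ± 6.3·n: E = (-6.16, 1.32), W = (6.16, -1.32). Equal radii place N and D the same way about L: N = L + 6.3·n = (0.904, 34.3), D = L − 6.3·n = (13.2, 31.6). Then |AN| = |N − A| = 34.3.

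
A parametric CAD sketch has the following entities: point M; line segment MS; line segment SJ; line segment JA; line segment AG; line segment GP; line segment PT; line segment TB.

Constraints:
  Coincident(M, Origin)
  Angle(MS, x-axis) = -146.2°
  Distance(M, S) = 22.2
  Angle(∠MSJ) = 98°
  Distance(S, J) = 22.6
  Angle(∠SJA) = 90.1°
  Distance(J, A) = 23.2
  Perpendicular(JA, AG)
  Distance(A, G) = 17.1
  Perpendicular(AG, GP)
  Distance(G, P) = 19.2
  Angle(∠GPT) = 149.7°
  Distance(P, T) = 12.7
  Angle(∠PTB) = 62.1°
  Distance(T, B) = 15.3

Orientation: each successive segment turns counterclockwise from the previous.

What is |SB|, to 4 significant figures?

20.87

∠GPT = 149.7° gives PT at -124.0° from the x-axis; with |PT| = 12.7, T = (-19.52, -26.08). ∠PTB = 62.1° gives TB at -6.100° from the x-axis; with |TB| = 15.3, B = (-4.311, -27.71). Then |SB| = |B − S| = 20.87.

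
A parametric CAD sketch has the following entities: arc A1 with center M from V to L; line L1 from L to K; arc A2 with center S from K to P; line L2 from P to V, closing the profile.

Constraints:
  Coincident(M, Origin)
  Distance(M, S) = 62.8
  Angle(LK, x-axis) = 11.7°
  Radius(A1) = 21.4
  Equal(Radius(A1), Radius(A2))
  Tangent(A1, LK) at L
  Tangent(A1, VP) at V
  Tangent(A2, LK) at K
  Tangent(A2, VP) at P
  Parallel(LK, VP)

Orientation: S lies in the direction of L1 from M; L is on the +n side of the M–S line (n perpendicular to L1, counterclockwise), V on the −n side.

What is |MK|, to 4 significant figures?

66.35

Tangency of A1 to both parallel lines with radius 21.4 puts L and V at M ± 21.4·n: L = (-4.340, 20.96), V = (4.340, -20.96). Equal radii place K and P the same way about S: K = S + 21.4·n = (57.16, 33.69), P = S − 21.4·n = (65.83, -8.220). Then |MK| = |K − M| = 66.35.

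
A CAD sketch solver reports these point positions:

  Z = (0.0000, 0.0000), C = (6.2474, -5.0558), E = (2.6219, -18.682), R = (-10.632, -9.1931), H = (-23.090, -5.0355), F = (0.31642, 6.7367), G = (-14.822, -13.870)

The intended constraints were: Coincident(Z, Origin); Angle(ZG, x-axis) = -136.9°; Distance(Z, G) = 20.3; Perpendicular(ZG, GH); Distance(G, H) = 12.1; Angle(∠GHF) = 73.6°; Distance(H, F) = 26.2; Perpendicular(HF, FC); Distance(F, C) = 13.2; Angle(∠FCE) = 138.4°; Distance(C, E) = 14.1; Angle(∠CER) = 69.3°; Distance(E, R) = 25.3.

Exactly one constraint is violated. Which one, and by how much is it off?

Distance(E, R) = 25.3 — off by 9.00.

Z = (0.00, 0.00) ✓; ZG at -136.9° ✓; |ZG| = 20.30 ✓; ∠(ZG, GH) = 90.00° ✓; |GH| = 12.10 ✓; ∠GHF = 73.60° ✓; |HF| = 26.20 ✓; ∠(HF, FC) = 90.00° ✓; |FC| = 13.20 ✓; ∠FCE = 138.4° ✓; |CE| = 14.10 ✓; ∠CER = 69.30° ✓; |ER| = 16.30 ✗.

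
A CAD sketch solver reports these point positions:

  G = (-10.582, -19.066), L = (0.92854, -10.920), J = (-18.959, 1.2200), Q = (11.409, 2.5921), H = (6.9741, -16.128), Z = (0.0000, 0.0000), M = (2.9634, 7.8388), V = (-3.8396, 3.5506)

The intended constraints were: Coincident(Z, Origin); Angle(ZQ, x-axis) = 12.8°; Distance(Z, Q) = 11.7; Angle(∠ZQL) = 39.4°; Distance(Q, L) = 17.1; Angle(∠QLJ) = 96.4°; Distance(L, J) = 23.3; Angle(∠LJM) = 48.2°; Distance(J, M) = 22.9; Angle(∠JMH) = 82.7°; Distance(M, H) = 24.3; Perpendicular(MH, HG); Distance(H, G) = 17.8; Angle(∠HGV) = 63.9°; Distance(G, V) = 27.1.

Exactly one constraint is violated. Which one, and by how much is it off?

Distance(G, V) = 27.1 — off by 3.50.

Z = (0.00, 0.00) ✓; ZQ at 12.80° ✓; |ZQ| = 11.70 ✓; ∠ZQL = 39.40° ✓; |QL| = 17.10 ✓; ∠QLJ = 96.40° ✓; |LJ| = 23.30 ✓; ∠LJM = 48.20° ✓; |JM| = 22.90 ✓; ∠JMH = 82.70° ✓; |MH| = 24.30 ✓; ∠(MH, HG) = 90.00° ✓; |HG| = 17.80 ✓; ∠HGV = 63.90° ✓; |GV| = 23.60 ✗.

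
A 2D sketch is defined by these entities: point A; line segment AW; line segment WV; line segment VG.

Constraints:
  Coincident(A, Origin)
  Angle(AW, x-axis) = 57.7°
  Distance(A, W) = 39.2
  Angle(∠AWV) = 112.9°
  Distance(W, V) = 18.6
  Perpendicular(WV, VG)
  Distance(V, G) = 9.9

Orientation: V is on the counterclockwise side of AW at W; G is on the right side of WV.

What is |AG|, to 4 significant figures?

57.12

A is at the origin; AW runs at 57.7° with length 39.2, so W = 39.2·(cos 57.7°, sin 57.7°) = (20.95, 33.13). ∠AWV = 112.9°, so WV runs at 57.7° + (180° − 112.9°) = 124.8° from the x-axis; with |WV| = 18.6, V = W + 18.6·(cos 124.8°, sin 124.8°) = (10.33, 48.41). The perpendicularity gives VG at right angles to WV; with |VG| = 9.9 on the right of WV, G = V + 9.9·(0.8211, 0.5707) = (18.46, 54.06). Then |AG| = |G − A| = 57.12.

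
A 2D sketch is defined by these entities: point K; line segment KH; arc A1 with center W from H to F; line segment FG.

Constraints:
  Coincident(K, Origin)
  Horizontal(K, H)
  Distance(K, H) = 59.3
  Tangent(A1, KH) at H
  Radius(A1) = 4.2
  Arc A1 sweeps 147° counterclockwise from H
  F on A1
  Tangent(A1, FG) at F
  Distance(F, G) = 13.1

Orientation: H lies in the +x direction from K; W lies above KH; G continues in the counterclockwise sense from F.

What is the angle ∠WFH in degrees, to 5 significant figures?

16.500°

K is at the origin; K and H share the same y with |KH| = 59.3 and H on the +x side, so H = (59.300, 0.0000). A1 meets KH tangentially, so WH is at right angles to KH, so W = H + (0, 4.2) = (59.300, 4.2000). On A1, H sits at bearing -90° from W; a 147° counterclockwise sweep puts F at bearing 57°, so F = W + 4.2·(cos 57°, sin 57°) = (61.587, 7.7224). Then cos ∠WFH = FW·FH / (|FW||FH|), giving 16.500°.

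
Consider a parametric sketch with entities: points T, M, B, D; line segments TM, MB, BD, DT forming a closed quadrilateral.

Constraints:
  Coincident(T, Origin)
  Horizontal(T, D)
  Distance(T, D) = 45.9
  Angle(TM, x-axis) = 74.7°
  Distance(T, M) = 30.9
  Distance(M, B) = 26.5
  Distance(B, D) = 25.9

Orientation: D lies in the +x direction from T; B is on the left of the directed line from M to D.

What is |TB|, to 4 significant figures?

40.75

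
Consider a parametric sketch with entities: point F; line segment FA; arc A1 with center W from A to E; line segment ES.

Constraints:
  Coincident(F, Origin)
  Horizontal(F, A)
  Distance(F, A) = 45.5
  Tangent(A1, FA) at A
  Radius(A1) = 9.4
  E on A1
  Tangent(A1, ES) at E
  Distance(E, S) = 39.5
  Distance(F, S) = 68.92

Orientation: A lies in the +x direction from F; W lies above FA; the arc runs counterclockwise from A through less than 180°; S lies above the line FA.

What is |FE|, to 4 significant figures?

55.86

F is at the origin; F and A share the same y with |FA| = 45.5 and A on the +x side, so A = (45.50, 0.000). Tangency of A1 to FA means the radius WA is perpendicular to FA, so W = A + (0, 9.4) = (45.50, 9.400). Since WE ⟂ ES (tangency), |WS| = √(9.4² + 39.5²) = 40.60 regardless of where E sits on A1. So S lies on both circle(F, 68.92) and circle(W, 40.60); the above-FA intersection is S = (47.48, 49.95). E is the foot of the tangent from S: E = (54.74, 11.13).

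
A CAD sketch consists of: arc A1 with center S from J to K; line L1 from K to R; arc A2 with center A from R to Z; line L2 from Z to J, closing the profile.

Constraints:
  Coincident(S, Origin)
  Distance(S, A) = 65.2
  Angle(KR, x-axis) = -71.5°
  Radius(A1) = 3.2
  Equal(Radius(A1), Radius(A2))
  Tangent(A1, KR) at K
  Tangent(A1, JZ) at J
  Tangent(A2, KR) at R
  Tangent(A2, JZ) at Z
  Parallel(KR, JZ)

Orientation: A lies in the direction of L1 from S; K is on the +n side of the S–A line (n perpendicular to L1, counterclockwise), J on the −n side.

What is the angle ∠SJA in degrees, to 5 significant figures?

87.190°

The slot axis is L1's direction at -71.5°, so u = (cos -71.5°, sin -71.5°) = (0.31730, -0.94832) and n = (−sin -71.5°, cos -71.5°) = (0.94832, 0.31730). S is at the origin and A lies 65.2 along u from S, so A = 65.2·u = (20.688, -61.831). Tangency of A1 to both parallel lines with radius 3.2 puts K and J at S ± 3.2·n: K = (3.0346, 1.0154), J = (-3.0346, -1.0154). Then cos ∠SJA = JS·JA / (|JS||JA|), giving 87.190°.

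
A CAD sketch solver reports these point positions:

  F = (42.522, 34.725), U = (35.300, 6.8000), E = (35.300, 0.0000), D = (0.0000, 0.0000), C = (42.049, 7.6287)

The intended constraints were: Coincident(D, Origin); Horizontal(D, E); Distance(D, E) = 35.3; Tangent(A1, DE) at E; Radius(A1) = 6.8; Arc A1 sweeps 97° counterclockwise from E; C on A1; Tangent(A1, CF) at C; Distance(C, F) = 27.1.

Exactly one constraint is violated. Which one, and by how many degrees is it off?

Tangent(A1, CF) at C — off by 8.00°.

D = (0.00, 0.00) ✓; D.y = 0.00, E.y = 0.00 ✓; |DE| = 35.30 ✓; ∠(UE, ED) = 90.00° ✓; |UE| = 6.800 ✓; bearing(U→C) − bearing(U→E) = 97.00° ✓; |UC| = 6.800 ✓; ∠(UC, CF) = 98.00° ✗; |CF| = 27.10 ✓.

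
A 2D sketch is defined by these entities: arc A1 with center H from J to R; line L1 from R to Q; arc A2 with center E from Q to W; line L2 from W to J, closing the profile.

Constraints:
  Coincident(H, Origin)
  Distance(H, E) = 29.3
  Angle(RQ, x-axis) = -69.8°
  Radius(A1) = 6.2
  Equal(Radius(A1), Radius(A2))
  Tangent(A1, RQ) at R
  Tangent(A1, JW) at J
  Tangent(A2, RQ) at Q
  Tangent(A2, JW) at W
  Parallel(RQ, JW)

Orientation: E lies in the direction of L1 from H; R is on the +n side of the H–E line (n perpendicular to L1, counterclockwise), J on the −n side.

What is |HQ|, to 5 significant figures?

29.949

Tangency of A1 to both parallel lines with radius 6.2 puts R and J at H ± 6.2·n: R = (5.8187, 2.1408), J = (-5.8187, -2.1408). Equal radii place Q and W the same way about E: Q = E + 6.2·n = (15.936, -25.357), W = E − 6.2·n = (4.2986, -29.639). Then |HQ| = |Q − H| = 29.949.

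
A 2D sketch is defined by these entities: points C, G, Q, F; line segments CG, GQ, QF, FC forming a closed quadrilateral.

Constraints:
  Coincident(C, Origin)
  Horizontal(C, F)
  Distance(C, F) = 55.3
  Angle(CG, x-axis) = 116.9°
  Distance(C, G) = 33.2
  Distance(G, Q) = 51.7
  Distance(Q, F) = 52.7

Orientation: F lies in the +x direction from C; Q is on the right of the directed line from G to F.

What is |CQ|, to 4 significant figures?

18.65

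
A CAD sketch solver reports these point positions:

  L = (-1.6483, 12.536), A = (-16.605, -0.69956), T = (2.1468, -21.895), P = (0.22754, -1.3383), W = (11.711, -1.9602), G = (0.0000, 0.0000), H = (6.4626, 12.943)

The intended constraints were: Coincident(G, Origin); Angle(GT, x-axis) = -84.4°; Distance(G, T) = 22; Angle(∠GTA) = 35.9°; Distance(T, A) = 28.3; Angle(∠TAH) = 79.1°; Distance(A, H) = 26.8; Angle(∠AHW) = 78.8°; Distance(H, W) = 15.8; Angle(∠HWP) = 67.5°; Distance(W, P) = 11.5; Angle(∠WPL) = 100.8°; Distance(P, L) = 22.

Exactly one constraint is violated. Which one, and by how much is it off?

Distance(P, L) = 22 — off by 8.00.

G = (0.00, 0.00) ✓; GT at -84.40° ✓; |GT| = 22.00 ✓; ∠GTA = 35.90° ✓; |TA| = 28.30 ✓; ∠TAH = 79.10° ✓; |AH| = 26.80 ✓; ∠AHW = 78.80° ✓; |HW| = 15.80 ✓; ∠HWP = 67.50° ✓; |WP| = 11.50 ✓; ∠WPL = 100.8° ✓; |PL| = 14.00 ✗.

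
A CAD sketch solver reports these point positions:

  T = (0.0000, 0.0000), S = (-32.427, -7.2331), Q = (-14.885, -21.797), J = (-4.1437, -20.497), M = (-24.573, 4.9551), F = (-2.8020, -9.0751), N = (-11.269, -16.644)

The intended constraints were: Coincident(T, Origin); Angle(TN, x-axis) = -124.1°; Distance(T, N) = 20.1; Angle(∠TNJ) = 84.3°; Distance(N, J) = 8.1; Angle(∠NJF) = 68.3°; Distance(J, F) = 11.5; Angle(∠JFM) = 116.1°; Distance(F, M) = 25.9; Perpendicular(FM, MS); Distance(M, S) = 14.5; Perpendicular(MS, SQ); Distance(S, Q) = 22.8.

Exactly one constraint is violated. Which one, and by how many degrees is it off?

Perpendicular(MS, SQ) — off by 6.90°.

T = (0.00, 0.00) ✓; TN at -124.1° ✓; |TN| = 20.10 ✓; ∠TNJ = 84.30° ✓; |NJ| = 8.100 ✓; ∠NJF = 68.30° ✓; |JF| = 11.50 ✓; ∠JFM = 116.1° ✓; |FM| = 25.90 ✓; ∠(FM, MS) = 90.00° ✓; |MS| = 14.50 ✓; ∠(MS, SQ) = 83.10° ✗; |SQ| = 22.80 ✓.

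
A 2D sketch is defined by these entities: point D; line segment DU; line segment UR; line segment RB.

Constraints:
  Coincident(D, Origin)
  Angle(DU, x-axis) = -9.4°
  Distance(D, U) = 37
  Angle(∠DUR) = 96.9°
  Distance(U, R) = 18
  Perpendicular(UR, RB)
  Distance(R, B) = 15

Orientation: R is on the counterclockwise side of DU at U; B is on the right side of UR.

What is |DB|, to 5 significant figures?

56.391

∠DUR = 96.9°, so UR runs at -9.4° + (180° − 96.9°) = 73.700° from the x-axis; with |UR| = 18.0, R = U + 18.0·(cos 73.700°, sin 73.700°) = (41.555, 11.233). The perpendicularity gives RB at right angles to UR; with |RB| = 15.0 on the right of UR, B = R + 15.0·(0.95981, -0.28067) = (55.952, 7.0234). Then |DB| = |B − D| = 56.391.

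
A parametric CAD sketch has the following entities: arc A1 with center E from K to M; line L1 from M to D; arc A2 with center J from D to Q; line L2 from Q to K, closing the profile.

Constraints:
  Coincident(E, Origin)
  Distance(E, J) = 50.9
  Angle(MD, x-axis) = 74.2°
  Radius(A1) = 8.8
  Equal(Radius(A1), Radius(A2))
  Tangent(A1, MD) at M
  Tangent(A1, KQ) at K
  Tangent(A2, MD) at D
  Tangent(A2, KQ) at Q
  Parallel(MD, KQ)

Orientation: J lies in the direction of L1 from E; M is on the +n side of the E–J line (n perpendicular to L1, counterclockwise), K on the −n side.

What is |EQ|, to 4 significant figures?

51.66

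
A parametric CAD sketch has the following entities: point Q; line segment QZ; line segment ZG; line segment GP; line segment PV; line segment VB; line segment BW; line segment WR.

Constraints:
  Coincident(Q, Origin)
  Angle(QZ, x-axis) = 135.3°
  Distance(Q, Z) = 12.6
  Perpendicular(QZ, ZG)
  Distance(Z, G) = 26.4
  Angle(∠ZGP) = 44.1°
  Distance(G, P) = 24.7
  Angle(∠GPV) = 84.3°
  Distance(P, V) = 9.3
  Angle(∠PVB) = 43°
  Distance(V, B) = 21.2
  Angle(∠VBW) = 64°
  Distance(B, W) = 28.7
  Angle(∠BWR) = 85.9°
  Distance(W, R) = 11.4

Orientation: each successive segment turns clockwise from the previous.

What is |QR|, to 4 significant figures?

17.02

∠VBW = 64.0° gives BW at -79.30° from the x-axis; with |BW| = 28.7, W = (22.44, -11.58). ∠BWR = 85.9° gives WR at -173.4° from the x-axis; with |WR| = 11.4, R = (11.11, -12.89). Then |QR| = |R − Q| = 17.02.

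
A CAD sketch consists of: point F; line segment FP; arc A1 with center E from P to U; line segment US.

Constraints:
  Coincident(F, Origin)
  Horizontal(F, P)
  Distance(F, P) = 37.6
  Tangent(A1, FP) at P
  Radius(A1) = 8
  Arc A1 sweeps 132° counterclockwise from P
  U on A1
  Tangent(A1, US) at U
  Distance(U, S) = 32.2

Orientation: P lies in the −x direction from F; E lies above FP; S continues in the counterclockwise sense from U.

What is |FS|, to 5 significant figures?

64.964

F is at the origin; FP is horizontal with |FP| = 37.6 and P on the −x side, so P = (-37.600, 0.0000). A1 meets FP tangentially, so EP is at right angles to FP, so E = P + (0, 8) = (-37.600, 8.0000). On A1, P sits at bearing -90° from E; a 132° counterclockwise sweep puts U at bearing 42°, so U = E + 8.0·(cos 42°, sin 42°) = (-31.655, 13.353). Tangency of A1 to US means the radius EU is perpendicular to US, so US runs along (−sin 42°, cos 42°); with |US| = 32.2, S = (-53.201, 37.282). Then |FS| = |S − F| = 64.964.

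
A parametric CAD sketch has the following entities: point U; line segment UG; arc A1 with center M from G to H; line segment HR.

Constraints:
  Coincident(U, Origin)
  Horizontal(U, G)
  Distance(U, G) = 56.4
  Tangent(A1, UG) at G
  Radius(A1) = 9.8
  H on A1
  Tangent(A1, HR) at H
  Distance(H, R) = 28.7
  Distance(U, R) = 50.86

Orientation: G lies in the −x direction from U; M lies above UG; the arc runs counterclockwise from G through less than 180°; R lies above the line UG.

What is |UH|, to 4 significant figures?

47.58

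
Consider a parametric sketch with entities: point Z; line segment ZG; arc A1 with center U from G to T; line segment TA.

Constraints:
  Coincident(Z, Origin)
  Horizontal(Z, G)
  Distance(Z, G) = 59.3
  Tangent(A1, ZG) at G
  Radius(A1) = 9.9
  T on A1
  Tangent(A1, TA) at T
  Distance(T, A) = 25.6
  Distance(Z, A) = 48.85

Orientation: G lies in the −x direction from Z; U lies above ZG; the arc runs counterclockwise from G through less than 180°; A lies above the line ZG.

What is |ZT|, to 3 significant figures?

50.7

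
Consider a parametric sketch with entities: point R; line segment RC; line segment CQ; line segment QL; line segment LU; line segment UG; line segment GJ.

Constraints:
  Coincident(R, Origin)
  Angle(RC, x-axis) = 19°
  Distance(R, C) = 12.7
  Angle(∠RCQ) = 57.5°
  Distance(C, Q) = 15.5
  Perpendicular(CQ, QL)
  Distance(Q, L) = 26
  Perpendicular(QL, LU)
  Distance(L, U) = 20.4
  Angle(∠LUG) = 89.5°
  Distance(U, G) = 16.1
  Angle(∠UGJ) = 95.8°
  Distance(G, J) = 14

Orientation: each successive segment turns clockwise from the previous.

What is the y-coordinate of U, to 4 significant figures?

14.97

The perpendicularity gives QL at right angles to CQ, so QL runs at 166.5°; with |QL| = 26.0, L = (-16.89, -4.867). The perpendicularity gives LU at right angles to QL, so LU runs at 76.50°; with |LU| = 20.4, U = (-12.13, 14.97). So U.y = 14.97.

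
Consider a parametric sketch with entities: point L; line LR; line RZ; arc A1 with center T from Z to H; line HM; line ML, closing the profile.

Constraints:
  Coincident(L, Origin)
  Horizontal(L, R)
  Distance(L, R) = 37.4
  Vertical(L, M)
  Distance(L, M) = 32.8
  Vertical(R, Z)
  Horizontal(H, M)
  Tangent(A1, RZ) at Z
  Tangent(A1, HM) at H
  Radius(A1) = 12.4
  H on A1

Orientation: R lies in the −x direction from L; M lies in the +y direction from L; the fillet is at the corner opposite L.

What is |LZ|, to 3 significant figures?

42.6

L is at the origin; LR is horizontal with |LR| = 37.4 and R on the −x side, so R = (-37.4, 0.00). LM is vertical with |LM| = 32.8 and M on the +y side, so M = (0.00, 32.8). The virtual corner opposite L is at (-37.4, 32.8). Tangency of A1 to RZ means the radius TZ is perpendicular to RZ and the tangent condition forces TH to be normal to HM, with radius 12.4, so the center T sits 12.4 in from both sides at T = (-25.0, 20.4). That places the tangent points at Z = (-37.4, 20.4) on RZ and H = (-25.0, 32.8) on HM. Then |LZ| = |Z − L| = 42.6.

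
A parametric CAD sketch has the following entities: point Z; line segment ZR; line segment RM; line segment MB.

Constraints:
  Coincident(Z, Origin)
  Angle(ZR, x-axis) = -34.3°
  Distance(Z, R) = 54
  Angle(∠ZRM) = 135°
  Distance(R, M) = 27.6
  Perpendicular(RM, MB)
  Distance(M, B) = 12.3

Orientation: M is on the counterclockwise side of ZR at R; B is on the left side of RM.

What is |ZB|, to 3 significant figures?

70.7

Z is at the origin; ZR runs at -34.3° with length 54.0, so R = 54.0·(cos -34.3°, sin -34.3°) = (44.6, -30.4). ∠ZRM = 135.0°, so RM runs at -34.3° + (180° − 135.0°) = 10.7° from the x-axis; with |RM| = 27.6, M = R + 27.6·(cos 10.7°, sin 10.7°) = (71.7, -25.3). The perpendicularity gives MB at right angles to RM; with |MB| = 12.3 on the left of RM, B = M + 12.3·(-0.186, 0.983) = (69.4, -13.2). Then |ZB| = |B − Z| = 70.7.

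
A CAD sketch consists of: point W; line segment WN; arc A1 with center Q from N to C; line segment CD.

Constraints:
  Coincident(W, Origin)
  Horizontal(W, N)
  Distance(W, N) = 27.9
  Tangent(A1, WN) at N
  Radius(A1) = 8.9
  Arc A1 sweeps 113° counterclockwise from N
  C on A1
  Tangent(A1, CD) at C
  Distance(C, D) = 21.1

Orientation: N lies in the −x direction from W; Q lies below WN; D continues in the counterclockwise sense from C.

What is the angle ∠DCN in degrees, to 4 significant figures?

123.5°

On A1, N sits at bearing 90° from Q; a 113° counterclockwise sweep puts C at bearing 203°, so C = Q + 8.9·(cos 203°, sin 203°) = (-36.09, -12.38). Tangency of A1 to CD means the radius QC is perpendicular to CD, so CD runs along (−sin 203°, cos 203°); with |CD| = 21.1, D = (-27.85, -31.80). Then cos ∠DCN = CD·CN / (|CD||CN|), giving 123.5°.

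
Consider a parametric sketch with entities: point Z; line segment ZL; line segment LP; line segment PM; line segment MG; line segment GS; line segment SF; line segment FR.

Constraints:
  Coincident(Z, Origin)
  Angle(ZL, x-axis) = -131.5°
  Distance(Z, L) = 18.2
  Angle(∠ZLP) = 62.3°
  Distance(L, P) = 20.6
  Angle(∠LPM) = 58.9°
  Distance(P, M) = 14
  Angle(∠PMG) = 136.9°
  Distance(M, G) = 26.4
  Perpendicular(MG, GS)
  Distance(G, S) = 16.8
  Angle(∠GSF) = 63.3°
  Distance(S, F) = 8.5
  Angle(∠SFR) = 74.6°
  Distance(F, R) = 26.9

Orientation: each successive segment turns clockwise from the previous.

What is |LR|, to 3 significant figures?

35.1

Z is at the origin; ZL runs at -131.5° with length 18.2, so L = (-12.1, -13.6). ∠ZLP = 62.3° gives LP at 111° from the x-axis; with |LP| = 20.6, P = (-19.4, 5.63). ∠LPM = 58.9° gives PM at -10.3° from the x-axis; with |PM| = 14.0, M = (-5.60, 3.12). ∠PMG = 136.9° gives MG at -53.4° from the x-axis; with |MG| = 26.4, G = (10.1, -18.1). The perpendicularity gives GS at right angles to MG, so GS runs at -143°; with |GS| = 16.8, S = (-3.35, -28.1). ∠GSF = 63.3° gives SF at 99.9° from the x-axis; with |SF| = 8.5, F = (-4.81, -19.7). ∠SFR = 74.6° gives FR at -5.50° from the x-axis; with |FR| = 26.9, R = (22.0, -22.3). Then |LR| = |R − L| = 35.1.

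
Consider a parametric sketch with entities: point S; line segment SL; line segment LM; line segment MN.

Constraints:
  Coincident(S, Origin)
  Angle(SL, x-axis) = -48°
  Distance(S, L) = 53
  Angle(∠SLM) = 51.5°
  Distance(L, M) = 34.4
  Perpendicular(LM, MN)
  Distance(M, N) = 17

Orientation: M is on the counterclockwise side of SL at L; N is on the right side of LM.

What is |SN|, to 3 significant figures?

58.5

∠SLM = 51.5°, so LM runs at -48.0° + (180° − 51.5°) = 80.5° from the x-axis; with |LM| = 34.4, M = L + 34.4·(cos 80.5°, sin 80.5°) = (41.1, -5.46). LM is perpendicular to MN; with |MN| = 17.0 on the right of LM, N = M + 17.0·(0.986, -0.165) = (57.9, -8.26). Then |SN| = |N − S| = 58.5.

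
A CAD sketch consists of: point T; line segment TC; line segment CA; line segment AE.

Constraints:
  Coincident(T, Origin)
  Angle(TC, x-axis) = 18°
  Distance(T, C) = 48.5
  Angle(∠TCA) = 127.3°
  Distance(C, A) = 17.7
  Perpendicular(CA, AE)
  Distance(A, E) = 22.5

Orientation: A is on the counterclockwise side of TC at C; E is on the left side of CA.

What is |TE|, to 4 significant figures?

49.76

T is at the origin; TC runs at 18.0° with length 48.5, so C = 48.5·(cos 18.0°, sin 18.0°) = (46.13, 14.99). ∠TCA = 127.3°, so CA runs at 18.0° + (180° − 127.3°) = 70.70° from the x-axis; with |CA| = 17.7, A = C + 17.7·(cos 70.70°, sin 70.70°) = (51.98, 31.69). CA is perpendicular to AE; with |AE| = 22.5 on the left of CA, E = A + 22.5·(-0.9438, 0.3305) = (30.74, 39.13). Then |TE| = |E − T| = 49.76.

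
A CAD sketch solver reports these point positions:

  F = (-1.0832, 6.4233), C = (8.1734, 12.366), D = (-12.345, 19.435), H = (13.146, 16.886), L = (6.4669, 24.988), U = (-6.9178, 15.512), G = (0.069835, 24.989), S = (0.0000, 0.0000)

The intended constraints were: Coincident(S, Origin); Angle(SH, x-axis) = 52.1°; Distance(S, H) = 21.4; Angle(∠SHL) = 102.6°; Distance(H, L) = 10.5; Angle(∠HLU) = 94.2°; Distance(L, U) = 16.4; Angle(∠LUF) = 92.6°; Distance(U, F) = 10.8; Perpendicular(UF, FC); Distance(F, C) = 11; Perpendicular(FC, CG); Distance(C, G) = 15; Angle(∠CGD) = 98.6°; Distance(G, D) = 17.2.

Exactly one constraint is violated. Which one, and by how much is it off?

Distance(G, D) = 17.2 — off by 3.60.

S = (0.00, 0.00) ✓; SH at 52.10° ✓; |SH| = 21.40 ✓; ∠SHL = 102.6° ✓; |HL| = 10.50 ✓; ∠HLU = 94.20° ✓; |LU| = 16.40 ✓; ∠LUF = 92.60° ✓; |UF| = 10.80 ✓; ∠(UF, FC) = 90.00° ✓; |FC| = 11.00 ✓; ∠(FC, CG) = 90.00° ✓; |CG| = 15.00 ✓; ∠CGD = 98.60° ✓; |GD| = 13.60 ✗.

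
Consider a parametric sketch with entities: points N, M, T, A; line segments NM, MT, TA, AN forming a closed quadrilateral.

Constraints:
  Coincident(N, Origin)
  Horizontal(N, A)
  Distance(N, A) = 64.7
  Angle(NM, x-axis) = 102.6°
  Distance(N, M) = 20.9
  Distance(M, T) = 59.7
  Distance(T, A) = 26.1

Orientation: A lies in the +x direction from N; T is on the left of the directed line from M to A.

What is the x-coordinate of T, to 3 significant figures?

55.0

Checks: |MT| = 59.70 ✓; |TA| = 26.10 ✓.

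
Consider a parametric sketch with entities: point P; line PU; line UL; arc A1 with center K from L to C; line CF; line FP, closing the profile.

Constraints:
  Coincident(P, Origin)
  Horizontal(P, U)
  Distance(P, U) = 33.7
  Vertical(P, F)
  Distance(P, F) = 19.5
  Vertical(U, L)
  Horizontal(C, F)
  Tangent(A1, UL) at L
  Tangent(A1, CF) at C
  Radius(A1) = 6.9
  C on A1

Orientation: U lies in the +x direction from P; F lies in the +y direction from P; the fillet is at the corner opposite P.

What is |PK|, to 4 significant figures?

29.61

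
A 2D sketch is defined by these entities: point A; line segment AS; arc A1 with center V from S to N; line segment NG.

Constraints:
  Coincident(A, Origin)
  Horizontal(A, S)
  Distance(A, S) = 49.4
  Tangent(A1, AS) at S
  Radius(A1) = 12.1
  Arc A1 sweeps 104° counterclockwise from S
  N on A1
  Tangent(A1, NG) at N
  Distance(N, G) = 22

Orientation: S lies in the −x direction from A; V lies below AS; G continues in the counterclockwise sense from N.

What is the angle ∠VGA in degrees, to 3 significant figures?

42.1°

A is at the origin; AS is horizontal with |AS| = 49.4 and S on the −x side, so S = (-49.4, 0.00). A1 meets AS tangentially, so VS is at right angles to AS, so V = S + (0, -12.1) = (-49.4, -12.1). On A1, S sits at bearing 90° from V; a 104° counterclockwise sweep puts N at bearing 194°, so N = V + 12.1·(cos 194°, sin 194°) = (-61.1, -15.0). The tangent condition forces VN to be normal to NG, so NG runs along (−sin 194°, cos 194°); with |NG| = 22.0, G = (-55.8, -36.4). Then cos ∠VGA = GV·GA / (|GV||GA|), giving 42.1°.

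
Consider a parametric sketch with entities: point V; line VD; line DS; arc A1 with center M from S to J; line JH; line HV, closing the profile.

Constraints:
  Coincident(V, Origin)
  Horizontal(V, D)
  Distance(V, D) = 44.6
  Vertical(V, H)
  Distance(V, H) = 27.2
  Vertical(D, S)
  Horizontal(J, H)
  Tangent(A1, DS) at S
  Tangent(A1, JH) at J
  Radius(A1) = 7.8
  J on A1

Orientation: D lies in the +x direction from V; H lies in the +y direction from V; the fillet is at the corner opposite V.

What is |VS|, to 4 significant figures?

48.64

V is at the origin; VD is horizontal with |VD| = 44.6 and D on the +x side, so D = (44.60, 0.000). VH is vertical with |VH| = 27.2 and H on the +y side, so H = (0.000, 27.20). The virtual corner opposite V is at (44.60, 27.20). Since A1 is tangent to DS there, MS ⟂ DS and tangency of A1 to JH means the radius MJ is perpendicular to JH, with radius 7.8, so the center M sits 7.8 in from both sides at M = (36.80, 19.40). That places the tangent points at S = (44.60, 19.40) on DS and J = (36.80, 27.20) on JH. Then |VS| = |S − V| = 48.64.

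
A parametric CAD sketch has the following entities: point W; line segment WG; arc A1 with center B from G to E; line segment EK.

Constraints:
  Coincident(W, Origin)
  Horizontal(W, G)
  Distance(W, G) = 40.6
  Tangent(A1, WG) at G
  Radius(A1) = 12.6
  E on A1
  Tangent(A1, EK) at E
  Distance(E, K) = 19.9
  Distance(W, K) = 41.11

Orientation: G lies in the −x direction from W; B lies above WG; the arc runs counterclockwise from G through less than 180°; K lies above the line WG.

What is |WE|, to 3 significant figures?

30.3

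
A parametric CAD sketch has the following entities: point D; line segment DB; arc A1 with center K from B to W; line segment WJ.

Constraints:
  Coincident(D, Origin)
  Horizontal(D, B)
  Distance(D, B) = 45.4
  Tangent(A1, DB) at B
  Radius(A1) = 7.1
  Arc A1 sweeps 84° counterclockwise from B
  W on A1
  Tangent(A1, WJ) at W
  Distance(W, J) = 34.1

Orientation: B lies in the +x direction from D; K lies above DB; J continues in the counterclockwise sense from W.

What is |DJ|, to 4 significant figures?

69.00

D is at the origin; D and B share the same y with |DB| = 45.4 and B on the +x side, so B = (45.40, 0.000). A1 meets DB tangentially, so KB is at right angles to DB, so K = B + (0, 7.1) = (45.40, 7.100). On A1, B sits at bearing -90° from K; an 84° counterclockwise sweep puts W at bearing -6°, so W = K + 7.1·(cos -6°, sin -6°) = (52.46, 6.358). Since A1 is tangent to WJ there, KW ⟂ WJ, so WJ runs along (−sin -6°, cos -6°); with |WJ| = 34.1, J = (56.03, 40.27). Then |DJ| = |J − D| = 69.00.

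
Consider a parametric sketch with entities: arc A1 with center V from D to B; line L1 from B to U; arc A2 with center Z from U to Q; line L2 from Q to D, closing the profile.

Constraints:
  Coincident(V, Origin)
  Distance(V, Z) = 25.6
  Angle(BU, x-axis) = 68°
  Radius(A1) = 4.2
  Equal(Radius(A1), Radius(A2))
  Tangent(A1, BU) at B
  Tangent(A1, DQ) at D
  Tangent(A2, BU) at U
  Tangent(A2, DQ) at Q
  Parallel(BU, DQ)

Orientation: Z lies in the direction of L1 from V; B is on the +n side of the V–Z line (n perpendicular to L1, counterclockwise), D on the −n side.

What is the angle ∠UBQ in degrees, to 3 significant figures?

18.2°

Tangency of A1 to both parallel lines with radius 4.2 puts B and D at V ± 4.2·n: B = (-3.89, 1.57), D = (3.89, -1.57). Equal radii place U and Q the same way about Z: U = Z + 4.2·n = (5.70, 25.3), Q = Z − 4.2·n = (13.5, 22.2). Then cos ∠UBQ = BU·BQ / (|BU||BQ|), giving 18.2°.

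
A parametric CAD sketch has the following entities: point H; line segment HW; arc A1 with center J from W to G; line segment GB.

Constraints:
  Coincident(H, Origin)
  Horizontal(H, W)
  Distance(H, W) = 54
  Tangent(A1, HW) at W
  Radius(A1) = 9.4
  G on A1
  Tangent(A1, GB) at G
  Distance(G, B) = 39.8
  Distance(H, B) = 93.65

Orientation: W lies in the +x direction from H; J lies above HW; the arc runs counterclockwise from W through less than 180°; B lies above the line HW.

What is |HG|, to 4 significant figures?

60.97

H is at the origin; H and W share the same y with |HW| = 54.0 and W on the +x side, so W = (54.00, 0.000). A1 meets HW tangentially, so JW is at right angles to HW, so J = W + (0, 9.4) = (54.00, 9.400). Since JG ⟂ GB (tangency), |JB| = √(9.4² + 39.8²) = 40.89 regardless of where G sits on A1. So B lies on both circle(H, 93.65) and circle(J, 40.89); the above-HW intersection is B = (87.93, 32.23). G is the foot of the tangent from B: G = (60.90, 3.016).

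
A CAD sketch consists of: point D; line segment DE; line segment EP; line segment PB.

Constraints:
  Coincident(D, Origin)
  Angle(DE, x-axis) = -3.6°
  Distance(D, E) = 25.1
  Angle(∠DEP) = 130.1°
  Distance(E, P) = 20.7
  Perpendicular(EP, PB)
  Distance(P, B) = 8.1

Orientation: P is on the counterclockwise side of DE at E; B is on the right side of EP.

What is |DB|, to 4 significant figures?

45.87

∠DEP = 130.1°, so EP runs at -3.6° + (180° − 130.1°) = 46.30° from the x-axis; with |EP| = 20.7, P = E + 20.7·(cos 46.30°, sin 46.30°) = (39.35, 13.39). The perpendicularity gives PB at right angles to EP; with |PB| = 8.1 on the right of EP, B = P + 8.1·(0.7230, -0.6909) = (45.21, 7.793). Then |DB| = |B − D| = 45.87.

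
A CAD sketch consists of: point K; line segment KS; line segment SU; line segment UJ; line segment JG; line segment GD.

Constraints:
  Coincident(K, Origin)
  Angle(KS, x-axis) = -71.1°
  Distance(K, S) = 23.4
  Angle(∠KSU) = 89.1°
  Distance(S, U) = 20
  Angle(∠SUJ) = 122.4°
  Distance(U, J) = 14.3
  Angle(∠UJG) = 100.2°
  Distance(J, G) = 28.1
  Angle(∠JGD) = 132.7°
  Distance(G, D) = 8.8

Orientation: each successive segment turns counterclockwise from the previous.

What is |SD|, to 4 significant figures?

30.43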